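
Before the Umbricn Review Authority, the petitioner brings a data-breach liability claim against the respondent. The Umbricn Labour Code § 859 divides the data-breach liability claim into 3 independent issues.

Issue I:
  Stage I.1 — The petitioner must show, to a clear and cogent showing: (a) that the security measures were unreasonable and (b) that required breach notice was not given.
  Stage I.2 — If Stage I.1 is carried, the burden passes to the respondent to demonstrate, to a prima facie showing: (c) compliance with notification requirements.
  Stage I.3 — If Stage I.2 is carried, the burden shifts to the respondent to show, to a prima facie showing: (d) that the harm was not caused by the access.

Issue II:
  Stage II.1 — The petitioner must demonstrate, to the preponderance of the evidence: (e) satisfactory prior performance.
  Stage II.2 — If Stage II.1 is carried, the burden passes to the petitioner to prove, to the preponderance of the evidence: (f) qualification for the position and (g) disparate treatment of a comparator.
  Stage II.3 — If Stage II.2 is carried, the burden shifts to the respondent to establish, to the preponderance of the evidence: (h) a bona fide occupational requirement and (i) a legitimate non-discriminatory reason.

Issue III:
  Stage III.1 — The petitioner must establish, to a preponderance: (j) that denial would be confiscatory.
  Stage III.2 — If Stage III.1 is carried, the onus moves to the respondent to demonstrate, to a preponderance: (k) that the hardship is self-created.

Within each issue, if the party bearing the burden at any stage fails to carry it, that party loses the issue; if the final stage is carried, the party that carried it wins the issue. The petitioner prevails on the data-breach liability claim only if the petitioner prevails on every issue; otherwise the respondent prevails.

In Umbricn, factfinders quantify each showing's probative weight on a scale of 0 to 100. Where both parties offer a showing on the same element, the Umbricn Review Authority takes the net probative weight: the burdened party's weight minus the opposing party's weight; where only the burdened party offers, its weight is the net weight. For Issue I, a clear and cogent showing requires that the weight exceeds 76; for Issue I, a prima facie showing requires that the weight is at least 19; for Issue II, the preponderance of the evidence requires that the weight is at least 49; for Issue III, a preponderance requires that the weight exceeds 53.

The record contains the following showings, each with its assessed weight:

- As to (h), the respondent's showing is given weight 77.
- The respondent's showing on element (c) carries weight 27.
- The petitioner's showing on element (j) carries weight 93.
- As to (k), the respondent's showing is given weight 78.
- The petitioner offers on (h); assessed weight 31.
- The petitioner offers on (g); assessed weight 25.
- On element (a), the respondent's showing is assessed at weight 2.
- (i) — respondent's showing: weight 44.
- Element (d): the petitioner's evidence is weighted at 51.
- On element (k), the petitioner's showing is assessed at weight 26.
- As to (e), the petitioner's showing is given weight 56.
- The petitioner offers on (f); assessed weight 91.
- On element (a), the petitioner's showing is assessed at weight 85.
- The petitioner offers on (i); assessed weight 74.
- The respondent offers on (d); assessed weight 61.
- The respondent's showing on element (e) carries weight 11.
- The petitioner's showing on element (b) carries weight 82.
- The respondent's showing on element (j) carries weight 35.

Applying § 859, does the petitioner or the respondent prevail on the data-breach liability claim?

respondent

— Issue I —
At Stage I.1 the petitioner must meet a clear and cogent showing (weight exceeds 76): on (a) the weight is 85 less the opposing 2 gives net 83, which does exceed 76, so (a) meets the standard; on (b) the weight is 82, > 76, so (b) meets the standard.
  Stage I.1 is satisfied; the onus moves to the respondent.
At Stage I.2 the respondent must meet a prima facie showing (weight is at least 19): on (c) the weight is 27, which does reach 19, so (c) meets the standard.
  Stage I.2 is satisfied; the respondent continues to bear the burden.
At Stage I.3 the respondent must meet a prima facie showing (weight is at least 19): on (d) the weight is 61 less the opposing 51 gives net 10, < 19, so (d) does not meet the standard.
  The respondent does not carry Stage I.3.
The petitioner prevails on this issue.
— Issue II —
Stage II.1 (petitioner, the preponderance of the evidence, weight is at least 49): (e) net 56−11=45 < 49 — fails.
  Stage II.1 not carried; the petitioner fails its burden.
So the respondent prevails on this issue.
— Issue III —
Stage III.1 (petitioner, a preponderance, weight exceeds 53): (j) net 93−35=58 > 53 — meets.
  Stage III.1 carried; the burden shifts to the respondent.
Stage III.2 (respondent, a preponderance, weight exceeds 53): (k) net 78−26=52 ≤ 53 — fails.
  The respondent does not carry Stage III.2.
The petitioner prevails on this issue.
Per-issue: Issue I → petitioner; Issue II → respondent; Issue III → petitioner. The petitioner must prevail on every issue; overall, the respondent prevails.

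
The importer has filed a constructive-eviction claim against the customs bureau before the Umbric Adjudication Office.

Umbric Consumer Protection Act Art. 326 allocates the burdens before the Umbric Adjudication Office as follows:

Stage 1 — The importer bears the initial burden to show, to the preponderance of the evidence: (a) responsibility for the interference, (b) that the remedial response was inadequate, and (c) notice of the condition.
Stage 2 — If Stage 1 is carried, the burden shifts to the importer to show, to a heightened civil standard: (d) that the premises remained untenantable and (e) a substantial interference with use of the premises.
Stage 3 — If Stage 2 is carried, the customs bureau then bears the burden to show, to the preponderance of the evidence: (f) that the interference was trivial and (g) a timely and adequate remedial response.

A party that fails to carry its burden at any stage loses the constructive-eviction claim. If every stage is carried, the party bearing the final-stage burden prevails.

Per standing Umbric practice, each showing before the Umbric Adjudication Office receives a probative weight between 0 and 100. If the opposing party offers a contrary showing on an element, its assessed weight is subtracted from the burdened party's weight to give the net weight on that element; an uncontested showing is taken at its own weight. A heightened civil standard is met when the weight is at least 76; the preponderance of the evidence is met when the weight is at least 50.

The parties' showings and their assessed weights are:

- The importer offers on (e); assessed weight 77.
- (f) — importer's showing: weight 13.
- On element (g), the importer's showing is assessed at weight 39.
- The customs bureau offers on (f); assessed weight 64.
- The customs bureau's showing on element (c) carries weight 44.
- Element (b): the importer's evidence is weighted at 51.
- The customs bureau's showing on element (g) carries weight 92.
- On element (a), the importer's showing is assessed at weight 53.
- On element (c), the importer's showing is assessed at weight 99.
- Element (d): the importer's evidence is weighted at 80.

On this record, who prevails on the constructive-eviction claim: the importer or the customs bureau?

Stage 1 (importer, the preponderance of the evidence, weight is at least 50): (a) 53 ≥ 50 — meets; (b) 51 ≥ 50 — meets; (c) net 99−44=55 ≥ 50 — meets.
  Stage 1 carried; the burden remains with the importer.
Stage 2 (importer, a heightened civil standard, weight is at least 76): (d) 80 ≥ 76 — meets; (e) 77 ≥ 76 — meets.
  All elements met. The burden passes to the customs bureau.
Stage 3 (customs bureau, the preponderance of the evidence, weight is at least 50): (f) net 64−13=51 ≥ 50 — meets; (g) net 92−39=53 ≥ 50 — meets.
  Stage 3 carried; the final stage is satisfied.
All stages carried — the customs bureau prevails.

customs bureau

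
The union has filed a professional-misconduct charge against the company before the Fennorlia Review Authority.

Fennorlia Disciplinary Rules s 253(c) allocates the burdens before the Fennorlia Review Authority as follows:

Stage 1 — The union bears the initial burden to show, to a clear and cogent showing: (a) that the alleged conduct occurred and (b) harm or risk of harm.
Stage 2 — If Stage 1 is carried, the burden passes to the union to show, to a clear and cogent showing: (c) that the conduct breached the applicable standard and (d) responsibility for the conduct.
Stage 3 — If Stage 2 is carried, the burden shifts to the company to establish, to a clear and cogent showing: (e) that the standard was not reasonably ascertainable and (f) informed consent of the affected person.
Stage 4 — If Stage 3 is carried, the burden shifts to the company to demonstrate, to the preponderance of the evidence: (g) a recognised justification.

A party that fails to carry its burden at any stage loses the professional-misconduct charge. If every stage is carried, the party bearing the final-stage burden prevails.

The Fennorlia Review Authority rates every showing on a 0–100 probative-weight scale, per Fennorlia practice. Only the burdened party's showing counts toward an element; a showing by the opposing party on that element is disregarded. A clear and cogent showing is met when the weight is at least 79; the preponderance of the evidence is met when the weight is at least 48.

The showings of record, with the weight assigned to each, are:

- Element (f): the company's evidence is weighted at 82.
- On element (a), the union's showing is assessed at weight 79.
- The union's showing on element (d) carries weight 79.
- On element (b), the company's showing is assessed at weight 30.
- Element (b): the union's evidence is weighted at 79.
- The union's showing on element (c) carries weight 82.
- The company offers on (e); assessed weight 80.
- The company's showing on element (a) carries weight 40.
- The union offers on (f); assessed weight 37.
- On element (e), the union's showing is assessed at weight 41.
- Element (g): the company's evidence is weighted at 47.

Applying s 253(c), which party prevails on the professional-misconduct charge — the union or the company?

union

Stage 1 (union, a clear and cogent showing, weight is at least 79): (a) 79 (company's 40 disregarded) ≥ 79 — meets; (b) 79 (company's 30 disregarded) ≥ 79 — meets.
  Stage 1 is satisfied; the union continues to bear the burden.
Stage 2 (union, a clear and cogent showing, weight is at least 79): (c) 82 ≥ 79 — meets; (d) 79 ≥ 79 — meets.
  The union carries Stage 2; the company now bears the burden.
Stage 3 (company, a clear and cogent showing, weight is at least 79): (e) 80 (union's 41 disregarded) ≥ 79 — meets; (f) 82 (union's 37 disregarded) ≥ 79 — meets.
  All elements met. The company retains the burden for Stage 4.
Stage 4 (company, the preponderance of the evidence, weight is at least 48): (g) 47 < 48 — fails.
  Not every element is met, so the company fails to carry Stage 4.
The analysis ends at Stage 4; the union prevails.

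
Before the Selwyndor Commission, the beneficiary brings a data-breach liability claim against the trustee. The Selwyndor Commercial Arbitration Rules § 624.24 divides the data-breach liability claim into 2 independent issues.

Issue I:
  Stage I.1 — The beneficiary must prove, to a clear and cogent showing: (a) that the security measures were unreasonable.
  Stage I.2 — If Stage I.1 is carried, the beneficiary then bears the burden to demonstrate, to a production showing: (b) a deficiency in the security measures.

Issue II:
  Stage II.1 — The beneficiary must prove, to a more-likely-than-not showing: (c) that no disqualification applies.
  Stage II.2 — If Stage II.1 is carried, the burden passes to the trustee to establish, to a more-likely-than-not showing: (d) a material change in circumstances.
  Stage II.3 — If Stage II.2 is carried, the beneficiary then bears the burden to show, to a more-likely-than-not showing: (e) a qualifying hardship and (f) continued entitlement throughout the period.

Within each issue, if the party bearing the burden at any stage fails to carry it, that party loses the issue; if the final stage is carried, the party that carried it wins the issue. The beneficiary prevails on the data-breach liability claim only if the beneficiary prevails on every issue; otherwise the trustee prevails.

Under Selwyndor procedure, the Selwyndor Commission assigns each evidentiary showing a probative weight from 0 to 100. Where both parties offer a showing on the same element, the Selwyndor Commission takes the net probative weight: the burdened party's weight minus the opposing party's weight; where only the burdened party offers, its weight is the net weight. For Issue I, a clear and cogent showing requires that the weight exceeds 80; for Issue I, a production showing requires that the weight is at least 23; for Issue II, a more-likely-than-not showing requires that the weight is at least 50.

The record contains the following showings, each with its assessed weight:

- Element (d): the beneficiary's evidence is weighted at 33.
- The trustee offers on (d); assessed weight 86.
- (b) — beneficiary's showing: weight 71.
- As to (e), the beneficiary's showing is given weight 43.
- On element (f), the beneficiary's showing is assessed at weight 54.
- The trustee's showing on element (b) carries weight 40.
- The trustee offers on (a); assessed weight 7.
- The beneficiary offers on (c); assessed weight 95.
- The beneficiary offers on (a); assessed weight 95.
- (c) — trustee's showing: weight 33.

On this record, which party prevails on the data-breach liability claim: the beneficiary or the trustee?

trustee

— Issue I —
Stage I.1 (beneficiary, a clear and cogent showing, weight exceeds 80): (a) net 95−7=88 > 80 — meets.
  Stage I.1 carried; the burden remains with the beneficiary.
Stage I.2 (beneficiary, a production showing, weight is at least 23): (b) net 71−40=31 ≥ 23 — meets.
  Stage I.2 carried; the final stage is satisfied.
All stages carried — the beneficiary prevails on this issue.
— Issue II —
Stage II.1 (beneficiary, a more-likely-than-not showing, weight is at least 50): (c) net 95−33=62 ≥ 50 — meets.
  Stage II.1 is satisfied; the onus moves to the trustee.
Stage II.2 (trustee, a more-likely-than-not showing, weight is at least 50): (d) net 86−33=53 ≥ 50 — meets.
  The trustee carries Stage II.2; the beneficiary now bears the burden.
Stage II.3 (beneficiary, a more-likely-than-not showing, weight is at least 50): (e) 43 < 50 — fails; (f) 54 ≥ 50 — meets.
  Not every element is met, so the beneficiary fails to carry Stage II.3.
So the trustee prevails on this issue.
Per-issue: Issue I → beneficiary; Issue II → trustee. The beneficiary must prevail on every issue; overall, the trustee prevails.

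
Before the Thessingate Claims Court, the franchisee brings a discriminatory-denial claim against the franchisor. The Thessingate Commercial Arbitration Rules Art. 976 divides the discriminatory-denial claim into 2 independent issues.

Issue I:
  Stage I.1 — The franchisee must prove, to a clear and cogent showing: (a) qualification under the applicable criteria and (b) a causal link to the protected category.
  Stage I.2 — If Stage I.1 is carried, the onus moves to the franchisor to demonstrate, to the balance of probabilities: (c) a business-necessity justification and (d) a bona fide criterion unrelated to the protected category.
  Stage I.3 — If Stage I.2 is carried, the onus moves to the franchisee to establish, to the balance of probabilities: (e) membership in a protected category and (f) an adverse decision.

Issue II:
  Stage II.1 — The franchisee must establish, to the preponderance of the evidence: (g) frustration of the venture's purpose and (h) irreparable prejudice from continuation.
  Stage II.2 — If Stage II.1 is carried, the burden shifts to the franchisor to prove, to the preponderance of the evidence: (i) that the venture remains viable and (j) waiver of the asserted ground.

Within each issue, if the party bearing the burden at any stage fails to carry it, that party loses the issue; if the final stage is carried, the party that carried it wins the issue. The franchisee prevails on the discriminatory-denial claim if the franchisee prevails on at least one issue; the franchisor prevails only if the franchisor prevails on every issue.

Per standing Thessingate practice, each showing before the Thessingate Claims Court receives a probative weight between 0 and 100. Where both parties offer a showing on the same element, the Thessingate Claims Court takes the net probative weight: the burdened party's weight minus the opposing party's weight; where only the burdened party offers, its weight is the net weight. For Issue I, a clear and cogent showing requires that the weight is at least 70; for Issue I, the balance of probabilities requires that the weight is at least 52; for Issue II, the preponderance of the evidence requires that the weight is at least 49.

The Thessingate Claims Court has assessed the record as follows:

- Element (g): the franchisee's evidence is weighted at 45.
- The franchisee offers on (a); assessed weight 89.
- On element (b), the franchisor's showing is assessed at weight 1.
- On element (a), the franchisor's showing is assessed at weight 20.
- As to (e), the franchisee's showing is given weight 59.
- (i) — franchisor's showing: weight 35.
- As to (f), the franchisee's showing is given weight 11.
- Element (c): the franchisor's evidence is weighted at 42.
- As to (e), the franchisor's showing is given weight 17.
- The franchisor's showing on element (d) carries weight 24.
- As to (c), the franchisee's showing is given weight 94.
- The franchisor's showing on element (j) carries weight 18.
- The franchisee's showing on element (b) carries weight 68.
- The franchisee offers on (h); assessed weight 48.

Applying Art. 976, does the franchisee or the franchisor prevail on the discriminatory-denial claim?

franchisor

— Issue I —
Stage I.1 (franchisee, a clear and cogent showing, weight is at least 70): (a) net 89−20=69 < 70 — fails; (b) net 68−1=67 < 70 — fails.
  Not every element is met, so the franchisee fails to carry Stage I.1.
The franchisor prevails on this issue.
— Issue II —
At Stage II.1 the franchisee must meet the preponderance of the evidence (weight is at least 49): on (g) the weight is 45, < 49, so (g) does not meet the standard; on (h) the weight is 48, < 49, so (h) does not meet the standard.
  Not every element is met, so the franchisee fails to carry Stage II.1.
The franchisor prevails on this issue.
Per-issue: Issue I → franchisor; Issue II → franchisor. The franchisee must prevail on at least one issue; overall, the franchisor prevails.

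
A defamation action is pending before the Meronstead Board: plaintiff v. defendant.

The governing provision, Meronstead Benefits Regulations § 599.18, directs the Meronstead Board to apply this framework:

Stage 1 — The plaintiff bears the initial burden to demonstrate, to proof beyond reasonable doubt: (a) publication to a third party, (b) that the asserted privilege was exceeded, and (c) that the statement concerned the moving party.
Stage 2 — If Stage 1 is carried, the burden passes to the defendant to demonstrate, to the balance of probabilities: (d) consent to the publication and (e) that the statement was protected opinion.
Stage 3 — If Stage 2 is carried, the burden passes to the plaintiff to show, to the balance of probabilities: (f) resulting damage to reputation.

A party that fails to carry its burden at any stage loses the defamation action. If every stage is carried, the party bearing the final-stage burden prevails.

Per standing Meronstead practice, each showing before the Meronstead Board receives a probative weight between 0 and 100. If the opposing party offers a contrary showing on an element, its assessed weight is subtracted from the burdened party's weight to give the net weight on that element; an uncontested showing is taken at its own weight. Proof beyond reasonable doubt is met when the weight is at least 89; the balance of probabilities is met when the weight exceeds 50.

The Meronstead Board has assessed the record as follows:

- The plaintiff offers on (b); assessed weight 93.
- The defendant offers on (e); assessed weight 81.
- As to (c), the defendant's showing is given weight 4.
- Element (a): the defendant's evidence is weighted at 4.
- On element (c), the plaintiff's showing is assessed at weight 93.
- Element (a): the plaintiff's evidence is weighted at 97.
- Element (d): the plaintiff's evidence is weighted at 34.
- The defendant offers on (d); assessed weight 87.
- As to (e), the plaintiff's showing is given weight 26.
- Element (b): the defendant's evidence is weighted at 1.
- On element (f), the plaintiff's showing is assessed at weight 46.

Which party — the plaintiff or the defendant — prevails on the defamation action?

defendant

Stage 1 (plaintiff, proof beyond reasonable doubt, weight is at least 89): (a) net 97−4=93 ≥ 89 — meets; (b) net 93−1=92 ≥ 89 — meets; (c) net 93−4=89 ≥ 89 — meets.
  All elements met. The burden passes to the defendant.
Stage 2 (defendant, the balance of probabilities, weight exceeds 50): (d) net 87−34=53 > 50 — meets; (e) net 81−26=55 > 50 — meets.
  All elements met. The burden passes to the plaintiff.
Stage 3 (plaintiff, the balance of probabilities, weight exceeds 50): (f) 46 ≤ 50 — fails.
  Stage 3 not carried; the plaintiff fails its burden.
The analysis ends at Stage 3; the defendant prevails.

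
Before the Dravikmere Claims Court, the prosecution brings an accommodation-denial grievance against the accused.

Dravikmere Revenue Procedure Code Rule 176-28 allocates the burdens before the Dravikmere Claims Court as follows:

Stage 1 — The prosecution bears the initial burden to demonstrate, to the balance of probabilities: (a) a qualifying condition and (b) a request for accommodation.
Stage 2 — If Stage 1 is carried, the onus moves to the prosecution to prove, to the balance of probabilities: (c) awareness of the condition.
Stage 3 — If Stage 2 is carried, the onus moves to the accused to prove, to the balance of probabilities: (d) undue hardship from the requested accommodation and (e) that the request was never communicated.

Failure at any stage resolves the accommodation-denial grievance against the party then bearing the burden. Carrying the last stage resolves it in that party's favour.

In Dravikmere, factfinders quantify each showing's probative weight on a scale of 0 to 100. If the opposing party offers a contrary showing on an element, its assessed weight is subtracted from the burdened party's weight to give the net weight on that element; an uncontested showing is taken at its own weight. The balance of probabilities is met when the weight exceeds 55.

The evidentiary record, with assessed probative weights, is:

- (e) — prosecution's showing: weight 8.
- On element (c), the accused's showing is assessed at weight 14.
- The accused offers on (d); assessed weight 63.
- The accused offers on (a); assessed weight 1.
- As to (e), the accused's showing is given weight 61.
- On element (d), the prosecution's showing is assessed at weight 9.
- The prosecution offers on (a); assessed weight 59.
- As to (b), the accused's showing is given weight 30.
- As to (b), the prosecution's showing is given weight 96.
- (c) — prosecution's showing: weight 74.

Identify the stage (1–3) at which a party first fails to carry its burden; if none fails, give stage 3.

stage 3

Stage 1 — burden on prosecution; standard: the balance of probabilities (weight exceeds 55).
    (a): 59 − 1 = 58 > 55 [met]
    (b): 96 − 30 = 66 > 55 [met]
  All elements met. The prosecution retains the burden for Stage 2.
Stage 2 — burden on prosecution; standard: the balance of probabilities (weight exceeds 55).
    (c): 74 − 14 = 60 > 55 [met]
  Stage 2 is satisfied; the onus moves to the accused.
Stage 3 — burden on accused; standard: the balance of probabilities (weight exceeds 55).
    (d): 63 − 9 = 54 ≤ 55 [not met]
    (e): 61 − 8 = 53 ≤ 55 [not met]
  The accused does not carry Stage 3.
So the prosecution prevails.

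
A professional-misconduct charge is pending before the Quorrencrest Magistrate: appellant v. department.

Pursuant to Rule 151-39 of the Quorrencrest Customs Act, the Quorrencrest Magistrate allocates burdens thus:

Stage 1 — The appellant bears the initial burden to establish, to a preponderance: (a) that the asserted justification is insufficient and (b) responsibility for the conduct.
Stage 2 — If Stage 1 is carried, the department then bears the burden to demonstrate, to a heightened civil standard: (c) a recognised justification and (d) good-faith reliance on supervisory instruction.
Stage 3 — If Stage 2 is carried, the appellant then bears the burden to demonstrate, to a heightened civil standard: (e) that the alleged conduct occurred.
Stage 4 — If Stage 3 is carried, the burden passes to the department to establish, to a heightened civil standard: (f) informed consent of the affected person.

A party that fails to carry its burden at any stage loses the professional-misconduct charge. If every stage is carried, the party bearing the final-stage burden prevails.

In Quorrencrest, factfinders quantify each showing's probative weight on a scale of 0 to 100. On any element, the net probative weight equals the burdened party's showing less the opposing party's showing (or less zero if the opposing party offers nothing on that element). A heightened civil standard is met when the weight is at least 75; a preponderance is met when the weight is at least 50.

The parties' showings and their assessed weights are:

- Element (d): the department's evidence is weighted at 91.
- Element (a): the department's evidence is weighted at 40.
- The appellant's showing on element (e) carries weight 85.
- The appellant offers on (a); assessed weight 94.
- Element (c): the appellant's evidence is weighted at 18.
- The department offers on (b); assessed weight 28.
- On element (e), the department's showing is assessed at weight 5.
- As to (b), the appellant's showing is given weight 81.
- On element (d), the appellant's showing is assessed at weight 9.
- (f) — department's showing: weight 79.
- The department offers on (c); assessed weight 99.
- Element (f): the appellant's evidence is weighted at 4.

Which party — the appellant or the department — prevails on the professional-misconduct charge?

Stage 1 — burden on appellant; standard: a preponderance (weight is at least 50).
    (a): 94 − 40 = 54 ≥ 50 [met]
    (b): 81 − 28 = 53 ≥ 50 [met]
  Stage 1 carried; the burden shifts to the department.
Stage 2 — burden on department; standard: a heightened civil standard (weight is at least 75).
    (c): 99 − 18 = 81 ≥ 75 [met]
    (d): 91 − 9 = 82 ≥ 75 [met]
  Stage 2 carried; the burden shifts to the appellant.
Stage 3 — burden on appellant; standard: a heightened civil standard (weight is at least 75).
    (e): 85 − 5 = 80 ≥ 75 [met]
  All elements met. The burden passes to the department.
Stage 4 — burden on department; standard: a heightened civil standard (weight is at least 75).
    (f): 79 − 4 = 75 ≥ 75 [met]
  Stage 4 carried; the final stage is satisfied.
With every stage satisfied, the department prevails.

department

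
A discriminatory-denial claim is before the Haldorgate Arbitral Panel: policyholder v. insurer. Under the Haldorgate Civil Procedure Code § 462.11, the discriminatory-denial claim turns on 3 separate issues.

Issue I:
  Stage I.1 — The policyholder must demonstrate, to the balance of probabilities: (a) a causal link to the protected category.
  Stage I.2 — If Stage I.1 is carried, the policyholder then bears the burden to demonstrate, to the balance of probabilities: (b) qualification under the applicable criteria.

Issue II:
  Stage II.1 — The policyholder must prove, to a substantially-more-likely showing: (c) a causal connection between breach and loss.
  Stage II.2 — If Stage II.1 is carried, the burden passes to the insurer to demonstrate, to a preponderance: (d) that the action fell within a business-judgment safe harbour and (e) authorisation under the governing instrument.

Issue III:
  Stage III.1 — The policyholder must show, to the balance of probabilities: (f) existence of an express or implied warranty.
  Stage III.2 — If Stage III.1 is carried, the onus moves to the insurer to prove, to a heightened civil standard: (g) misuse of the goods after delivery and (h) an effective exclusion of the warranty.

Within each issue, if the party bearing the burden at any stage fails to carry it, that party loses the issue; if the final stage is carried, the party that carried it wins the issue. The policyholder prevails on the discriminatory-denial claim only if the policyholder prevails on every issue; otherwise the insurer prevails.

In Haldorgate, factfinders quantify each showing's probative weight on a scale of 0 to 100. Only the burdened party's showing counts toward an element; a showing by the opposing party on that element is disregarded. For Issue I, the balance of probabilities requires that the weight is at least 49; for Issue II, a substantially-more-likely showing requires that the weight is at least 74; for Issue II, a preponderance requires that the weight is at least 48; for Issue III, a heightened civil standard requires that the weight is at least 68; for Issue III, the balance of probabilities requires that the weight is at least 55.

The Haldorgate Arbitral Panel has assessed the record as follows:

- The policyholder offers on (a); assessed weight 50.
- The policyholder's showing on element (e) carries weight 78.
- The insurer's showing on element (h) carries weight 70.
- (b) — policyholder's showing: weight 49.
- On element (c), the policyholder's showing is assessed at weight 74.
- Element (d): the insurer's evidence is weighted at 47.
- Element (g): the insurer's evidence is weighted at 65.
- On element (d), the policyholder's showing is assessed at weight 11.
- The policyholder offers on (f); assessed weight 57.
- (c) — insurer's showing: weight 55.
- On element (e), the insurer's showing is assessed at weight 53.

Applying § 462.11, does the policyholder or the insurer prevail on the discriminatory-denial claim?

policyholder

— Issue I —
Stage I.1 (policyholder, the balance of probabilities, weight is at least 49): (a) 50 ≥ 49 — meets.
  Stage I.1 is satisfied; the policyholder continues to bear the burden.
Stage I.2 (policyholder, the balance of probabilities, weight is at least 49): (b) 49 ≥ 49 — meets.
  The policyholder carries the last stage.
With every stage satisfied, the policyholder prevails on this issue.
— Issue II —
At Stage II.1 the policyholder must meet a substantially-more-likely showing (weight is at least 74): on (c) the weight is 74 (the insurer's 55 is given no effect), which does reach 74, so (c) meets the standard.
  Stage II.1 is satisfied; the onus moves to the insurer.
At Stage II.2 the insurer must meet a preponderance (weight is at least 48): on (d) the weight is 47 (the policyholder's 11 is given no effect), which does not reach 48, so (d) does not meet the standard; on (e) the weight is 53 (the policyholder's 78 is given no effect), ≥ 48, so (e) meets the standard.
  Stage II.2 not carried; the insurer fails its burden.
So the policyholder prevails on this issue.
— Issue III —
Stage III.1 (policyholder, the balance of probabilities, weight is at least 55): (f) 57 ≥ 55 — meets.
  The policyholder carries Stage III.1; the insurer now bears the burden.
Stage III.2 (insurer, a heightened civil standard, weight is at least 68): (g) 65 < 68 — fails; (h) 70 ≥ 68 — meets.
  The insurer does not carry Stage III.2.
The policyholder prevails on this issue.
Per-issue: Issue I → policyholder; Issue II → policyholder; Issue III → policyholder. The policyholder must prevail on every issue; overall, the policyholder prevails.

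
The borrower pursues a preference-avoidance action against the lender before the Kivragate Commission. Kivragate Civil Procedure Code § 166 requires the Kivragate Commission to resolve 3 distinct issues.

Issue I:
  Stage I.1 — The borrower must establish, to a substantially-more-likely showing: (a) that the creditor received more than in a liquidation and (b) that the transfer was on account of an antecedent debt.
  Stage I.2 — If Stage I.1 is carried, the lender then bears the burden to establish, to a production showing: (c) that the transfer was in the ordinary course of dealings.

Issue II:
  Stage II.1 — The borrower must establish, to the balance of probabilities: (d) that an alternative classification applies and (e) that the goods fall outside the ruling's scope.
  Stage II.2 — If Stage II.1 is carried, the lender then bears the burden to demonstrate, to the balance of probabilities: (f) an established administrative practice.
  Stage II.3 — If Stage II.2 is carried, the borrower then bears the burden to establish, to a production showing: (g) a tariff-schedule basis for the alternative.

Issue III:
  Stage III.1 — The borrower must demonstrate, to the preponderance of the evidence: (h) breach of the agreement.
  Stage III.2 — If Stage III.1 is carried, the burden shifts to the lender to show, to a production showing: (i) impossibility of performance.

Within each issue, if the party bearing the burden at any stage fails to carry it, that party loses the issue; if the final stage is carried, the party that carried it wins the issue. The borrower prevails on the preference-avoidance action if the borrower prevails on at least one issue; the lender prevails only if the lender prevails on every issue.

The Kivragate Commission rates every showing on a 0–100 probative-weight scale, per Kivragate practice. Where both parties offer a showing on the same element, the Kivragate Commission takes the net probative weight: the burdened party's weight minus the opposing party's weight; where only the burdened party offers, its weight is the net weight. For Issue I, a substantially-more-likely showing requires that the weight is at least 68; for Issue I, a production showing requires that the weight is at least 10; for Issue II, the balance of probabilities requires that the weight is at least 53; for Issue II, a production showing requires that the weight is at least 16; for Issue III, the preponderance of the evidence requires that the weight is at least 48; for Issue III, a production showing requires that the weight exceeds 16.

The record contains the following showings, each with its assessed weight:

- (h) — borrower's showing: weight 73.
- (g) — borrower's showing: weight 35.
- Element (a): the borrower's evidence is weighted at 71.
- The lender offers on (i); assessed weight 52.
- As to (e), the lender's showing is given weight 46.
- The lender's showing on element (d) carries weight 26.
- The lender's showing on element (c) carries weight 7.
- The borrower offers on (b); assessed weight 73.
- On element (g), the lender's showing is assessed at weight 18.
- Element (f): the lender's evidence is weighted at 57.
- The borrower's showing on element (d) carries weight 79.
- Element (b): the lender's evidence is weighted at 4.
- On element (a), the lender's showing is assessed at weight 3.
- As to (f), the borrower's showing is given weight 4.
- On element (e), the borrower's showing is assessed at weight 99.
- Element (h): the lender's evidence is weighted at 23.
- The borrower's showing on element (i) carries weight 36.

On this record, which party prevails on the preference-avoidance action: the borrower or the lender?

borrower

— Issue I —
Stage I.1 (borrower, a substantially-more-likely showing, weight is at least 68): (a) net 71−3=68 ≥ 68 — meets; (b) net 73−4=69 ≥ 68 — meets.
  The borrower carries Stage I.1; the lender now bears the burden.
Stage I.2 (lender, a production showing, weight is at least 10): (c) 7 < 10 — fails.
  Stage I.2 not carried; the lender fails its burden.
So the borrower prevails on this issue.
— Issue II —
Stage II.1 (borrower, the balance of probabilities, weight is at least 53): (d) net 79−26=53 ≥ 53 — meets; (e) net 99−46=53 ≥ 53 — meets.
  Stage II.1 carried; the burden shifts to the lender.
Stage II.2 (lender, the balance of probabilities, weight is at least 53): (f) net 57−4=53 ≥ 53 — meets.
  The lender carries Stage II.2; the borrower now bears the burden.
Stage II.3 (borrower, a production showing, weight is at least 16): (g) net 35−18=17 ≥ 16 — meets.
  All elements met at the final stage.
Every stage carried; the borrower prevails on this issue.
— Issue III —
Stage III.1 — burden on borrower; standard: the preponderance of the evidence (weight is at least 48).
    (h): 73 − 23 = 50 ≥ 48 [met]
  Stage III.1 is satisfied; the onus moves to the lender.
Stage III.2 — burden on lender; standard: a production showing (weight exceeds 16).
    (i): 52 − 36 = 16 ≤ 16 [not met]
  Stage III.2 not carried; the lender fails its burden.
The analysis ends at Stage III.2; the borrower prevails on this issue.
Per-issue: Issue I → borrower; Issue II → borrower; Issue III → borrower. The borrower must prevail on at least one issue; overall, the borrower prevails.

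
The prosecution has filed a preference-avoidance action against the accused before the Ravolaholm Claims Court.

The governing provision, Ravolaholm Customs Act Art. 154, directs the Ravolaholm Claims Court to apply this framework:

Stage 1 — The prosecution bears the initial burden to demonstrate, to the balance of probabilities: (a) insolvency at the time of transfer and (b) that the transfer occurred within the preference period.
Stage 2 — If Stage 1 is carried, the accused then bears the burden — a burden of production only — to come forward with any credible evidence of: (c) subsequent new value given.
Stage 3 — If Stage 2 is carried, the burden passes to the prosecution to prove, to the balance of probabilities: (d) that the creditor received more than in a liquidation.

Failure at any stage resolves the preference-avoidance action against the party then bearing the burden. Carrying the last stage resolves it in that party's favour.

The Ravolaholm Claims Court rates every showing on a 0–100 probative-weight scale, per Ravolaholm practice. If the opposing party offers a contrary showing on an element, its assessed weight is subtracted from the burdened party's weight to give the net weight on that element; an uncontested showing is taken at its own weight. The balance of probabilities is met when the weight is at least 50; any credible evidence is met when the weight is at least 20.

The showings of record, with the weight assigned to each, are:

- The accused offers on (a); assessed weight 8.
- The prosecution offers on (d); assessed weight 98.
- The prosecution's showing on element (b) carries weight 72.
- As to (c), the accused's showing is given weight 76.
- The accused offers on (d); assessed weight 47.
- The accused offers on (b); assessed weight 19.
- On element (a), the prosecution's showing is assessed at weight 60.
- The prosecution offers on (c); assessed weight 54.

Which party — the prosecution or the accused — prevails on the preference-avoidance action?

prosecution

Stage 1 (prosecution, the balance of probabilities, weight is at least 50): (a) net 60−8=52 ≥ 50 — meets; (b) net 72−19=53 ≥ 50 — meets.
  Stage 1 carried; the burden shifts to the accused.
Stage 2 (accused, any credible evidence, weight is at least 20): (c) net 76−54=22 ≥ 20 — meets.
  The accused carries Stage 2; the prosecution now bears the burden.
Stage 3 (prosecution, the balance of probabilities, weight is at least 50): (d) net 98−47=51 ≥ 50 — meets.
  The prosecution carries the last stage.
All stages carried — the prosecution prevails.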